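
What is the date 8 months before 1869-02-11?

Subtracting 8 months from February 11, 1869.
month 2 − 8 = -6, which is month 6 of year 1868 → June 1868.
Day 11 is valid in June, giving June 11, 1868.

June 11, 1868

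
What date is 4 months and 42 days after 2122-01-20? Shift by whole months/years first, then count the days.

Advancing 4 months and 42 days from January 20, 2122: first the month/year part, then the days.
month 1 + 4 = 5 → May 2122.
Day 20 is valid in May, giving May 20, 2122.
Now add 42 days from May 20, 2122.
May has 31 days, so 31 − 20 = 11 days remain after May 20, 2122; 42 − 11 = 31 left.
June 2122 has 30 days: 31 − 30 = 1 left.
1 day into July 2122 → July 1, 2122.

July 1, 2122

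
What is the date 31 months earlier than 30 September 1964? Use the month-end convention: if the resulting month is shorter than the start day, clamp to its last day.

Going back 31 months from September 30, 1964.
month 9 − 31 = -22, which is month 2 of year 1962 → February 1962.
February 1962 has only 28 days (1962 is not a leap year — relevant if February), and the start was day 30, so the date clamps to February 28, 1962.

February 28, 1962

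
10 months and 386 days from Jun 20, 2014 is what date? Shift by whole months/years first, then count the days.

May 10, 2016

Counting forward 10 months and 386 days from June 20, 2014: first the month/year part, then the days.
month 6 + 10 = 16, which is month 4 of year 2015 → April 2015.
Day 20 is valid in April, giving April 20, 2015.
Now add 386 days from April 20, 2015.
April has 30 days, so 30 − 20 = 10 days remain after April 20, 2015; 386 − 10 = 376 left.
May 2015 has 31 days: 376 − 31 = 345 left.
June 2015 has 30 days: 345 − 30 = 315 left.
July 2015 has 31 days: 315 − 31 = 284 left.
August 2015 has 31 days: 284 − 31 = 253 left.
September 2015 has 30 days: 253 − 30 = 223 left.
October 2015 has 31 days: 223 − 31 = 192 left.
November 2015 has 30 days: 192 − 30 = 162 left.
December 2015 has 31 days: 162 − 31 = 131 left.
January 2016 has 31 days: 131 − 31 = 100 left.
February 2016 has 29 days (2016 is a leap year): 100 − 29 = 71 left.
March 2016 has 31 days: 71 − 31 = 40 left.
April 2016 has 30 days: 40 − 30 = 10 left.
10 days into May 2016 → May 10, 2016.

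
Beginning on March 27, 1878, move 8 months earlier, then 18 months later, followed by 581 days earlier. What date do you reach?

Subtracting 8 months from March 27, 1878:
month 3 − 8 = -5, which is month 7 of year 1877 → July 1877.
Day 27 is valid in July, giving July 27, 1877.
Counting forward 18 months from July 27, 1877:
month 7 + 18 = 25, which is month 1 of year 1879 → January 1879.
Day 27 is valid in January, giving January 27, 1879.
Subtracting 581 days from January 27, 1879:
Going back 27 days from January 27, 1879 reaches the end of the previous month; 581 − 27 = 554 left.
December 1878 has 31 days: 554 − 31 = 523 left.
November 1878 has 30 days: 523 − 30 = 493 left.
October 1878 has 31 days: 493 − 31 = 462 left.
September 1878 has 30 days: 462 − 30 = 432 left.
August 1878 has 31 days: 432 − 31 = 401 left.
July 1878 has 31 days: 401 − 31 = 370 left.
June 1878 has 30 days: 370 − 30 = 340 left.
May 1878 has 31 days: 340 − 31 = 309 left.
April 1878 has 30 days: 309 − 30 = 279 left.
March 1878 has 31 days: 279 − 31 = 248 left.
February 1878 has 28 days (1878 is not a leap year): 248 − 28 = 220 left.
January 1878 has 31 days: 220 − 31 = 189 left.
December 1877 has 31 days: 189 − 31 = 158 left.
November 1877 has 30 days: 158 − 30 = 128 left.
October 1877 has 31 days: 128 − 31 = 97 left.
September 1877 has 30 days: 97 − 30 = 67 left.
August 1877 has 31 days: 67 − 31 = 36 left.
July 1877 has 31 days: 36 − 31 = 5 left.
June 1877 has 30 days; 30 − 5 = 25 → June 25, 1877.

June 25, 1877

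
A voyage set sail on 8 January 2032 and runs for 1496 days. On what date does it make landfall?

February 12, 2036

Adding 1496 days from January 8, 2032.
January has 31 days, so 31 − 8 = 23 days remain after January 8, 2032; 1496 − 23 = 1473 left.
February 2032 has 29 days (2032 is a leap year): 1473 − 29 = 1444 left.
March 2032 has 31 days: 1444 − 31 = 1413 left.
April 2032 has 30 days: 1413 − 30 = 1383 left.
May 2032 has 31 days: 1383 − 31 = 1352 left.
June 2032 has 30 days: 1352 − 30 = 1322 left.
July 2032 has 31 days: 1322 − 31 = 1291 left.
August 2032 has 31 days: 1291 − 31 = 1260 left.
September 2032 has 30 days: 1260 − 30 = 1230 left.
October 2032 has 31 days: 1230 − 31 = 1199 left.
November 2032 has 30 days: 1199 − 30 = 1169 left.
December 2032 has 31 days: 1169 − 31 = 1138 left.
January 2033 has 31 days: 1138 − 31 = 1107 left.
February 2033 has 28 days (2033 is not a leap year): 1107 − 28 = 1079 left.
March 2033 has 31 days: 1079 − 31 = 1048 left.
April 2033 has 30 days: 1048 − 30 = 1018 left.
May 2033 has 31 days: 1018 − 31 = 987 left.
June 2033 has 30 days: 987 − 30 = 957 left.
July 2033 has 31 days: 957 − 31 = 926 left.
August 2033 has 31 days: 926 − 31 = 895 left.
September 2033 has 30 days: 895 − 30 = 865 left.
October 2033 has 31 days: 865 − 31 = 834 left.
November 2033 has 30 days: 834 − 30 = 804 left.
December 2033 has 31 days: 804 − 31 = 773 left.
January 2034 has 31 days: 773 − 31 = 742 left.
February 2034 has 28 days (2034 is not a leap year): 742 − 28 = 714 left.
March 2034 has 31 days: 714 − 31 = 683 left.
April 2034 has 30 days: 683 − 30 = 653 left.
May 2034 has 31 days: 653 − 31 = 622 left.
June 2034 has 30 days: 622 − 30 = 592 left.
July 2034 has 31 days: 592 − 31 = 561 left.
August 2034 has 31 days: 561 − 31 = 530 left.
September 2034 has 30 days: 530 − 30 = 500 left.
October 2034 has 31 days: 500 − 31 = 469 left.
November 2034 has 30 days: 469 − 30 = 439 left.
December 2034 has 31 days: 439 − 31 = 408 left.
January 2035 has 31 days: 408 − 31 = 377 left.
February 2035 has 28 days (2035 is not a leap year): 377 − 28 = 349 left.
March 2035 has 31 days: 349 − 31 = 318 left.
April 2035 has 30 days: 318 − 30 = 288 left.
May 2035 has 31 days: 288 − 31 = 257 left.
June 2035 has 30 days: 257 − 30 = 227 left.
July 2035 has 31 days: 227 − 31 = 196 left.
August 2035 has 31 days: 196 − 31 = 165 left.
September 2035 has 30 days: 165 − 30 = 135 left.
October 2035 has 31 days: 135 − 31 = 104 left.
November 2035 has 30 days: 104 − 30 = 74 left.
December 2035 has 31 days: 74 − 31 = 43 left.
January 2036 has 31 days: 43 − 31 = 12 left.
12 days into February 2036 → February 12, 2036.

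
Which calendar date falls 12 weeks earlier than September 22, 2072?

June 30, 2072

Going back 12 weeks = 84 days from September 22, 2072.
Going back 22 days from September 22, 2072 reaches the end of the previous month; 84 − 22 = 62 left.
August 2072 has 31 days: 62 − 31 = 31 left.
July 2072 has 31 days: 31 − 31 = 0 left.
June 2072 has 30 days; 30 − 0 = 30 → June 30, 2072.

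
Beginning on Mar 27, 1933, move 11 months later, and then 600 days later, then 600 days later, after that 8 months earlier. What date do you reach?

October 11, 1936

Counting forward 11 months from March 27, 1933:
month 3 + 11 = 14, which is month 2 of year 1934 → February 1934.
Day 27 is valid in February, giving February 27, 1934.
Counting forward 600 days from February 27, 1934:
February has 28 days, so 28 − 27 = 1 day remains after February 27, 1934; 600 − 1 = 599 left.
March 1934 has 31 days: 599 − 31 = 568 left.
April 1934 has 30 days: 568 − 30 = 538 left.
May 1934 has 31 days: 538 − 31 = 507 left.
June 1934 has 30 days: 507 − 30 = 477 left.
July 1934 has 31 days: 477 − 31 = 446 left.
August 1934 has 31 days: 446 − 31 = 415 left.
September 1934 has 30 days: 415 − 30 = 385 left.
October 1934 has 31 days: 385 − 31 = 354 left.
November 1934 has 30 days: 354 − 30 = 324 left.
December 1934 has 31 days: 324 − 31 = 293 left.
January 1935 has 31 days: 293 − 31 = 262 left.
February 1935 has 28 days (1935 is not a leap year): 262 − 28 = 234 left.
March 1935 has 31 days: 234 − 31 = 203 left.
April 1935 has 30 days: 203 − 30 = 173 left.
May 1935 has 31 days: 173 − 31 = 142 left.
June 1935 has 30 days: 142 − 30 = 112 left.
July 1935 has 31 days: 112 − 31 = 81 left.
August 1935 has 31 days: 81 − 31 = 50 left.
September 1935 has 30 days: 50 − 30 = 20 left.
20 days into October 1935 → October 20, 1935.
Adding 600 days from October 20, 1935:
October has 31 days, so 31 − 20 = 11 days remain after October 20, 1935; 600 − 11 = 589 left.
November 1935 has 30 days: 589 − 30 = 559 left.
December 1935 has 31 days: 559 − 31 = 528 left.
January 1936 has 31 days: 528 − 31 = 497 left.
February 1936 has 29 days (1936 is a leap year): 497 − 29 = 468 left.
March 1936 has 31 days: 468 − 31 = 437 left.
April 1936 has 30 days: 437 − 30 = 407 left.
May 1936 has 31 days: 407 − 31 = 376 left.
June 1936 has 30 days: 376 − 30 = 346 left.
July 1936 has 31 days: 346 − 31 = 315 left.
August 1936 has 31 days: 315 − 31 = 284 left.
September 1936 has 30 days: 284 − 30 = 254 left.
October 1936 has 31 days: 254 − 31 = 223 left.
November 1936 has 30 days: 223 − 30 = 193 left.
December 1936 has 31 days: 193 − 31 = 162 left.
January 1937 has 31 days: 162 − 31 = 131 left.
February 1937 has 28 days (1937 is not a leap year): 131 − 28 = 103 left.
March 1937 has 31 days: 103 − 31 = 72 left.
April 1937 has 30 days: 72 − 30 = 42 left.
May 1937 has 31 days: 42 − 31 = 11 left.
11 days into June 1937 → June 11, 1937.
Subtracting 8 months from June 11, 1937:
month 6 − 8 = -2, which is month 10 of year 1936 → October 1936.
Day 11 is valid in October, giving October 11, 1936.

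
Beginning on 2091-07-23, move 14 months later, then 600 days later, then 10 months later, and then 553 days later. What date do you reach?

September 19, 2096

Advancing 14 months from July 23, 2091:
month 7 + 14 = 21, which is month 9 of year 2092 → September 2092.
Day 23 is valid in September, giving September 23, 2092.
Advancing 600 days from September 23, 2092:
September has 30 days, so 30 − 23 = 7 days remain after September 23, 2092; 600 − 7 = 593 left.
October 2092 has 31 days: 593 − 31 = 562 left.
November 2092 has 30 days: 562 − 30 = 532 left.
December 2092 has 31 days: 532 − 31 = 501 left.
January 2093 has 31 days: 501 − 31 = 470 left.
February 2093 has 28 days (2093 is not a leap year): 470 − 28 = 442 left.
March 2093 has 31 days: 442 − 31 = 411 left.
April 2093 has 30 days: 411 − 30 = 381 left.
May 2093 has 31 days: 381 − 31 = 350 left.
June 2093 has 30 days: 350 − 30 = 320 left.
July 2093 has 31 days: 320 − 31 = 289 left.
August 2093 has 31 days: 289 − 31 = 258 left.
September 2093 has 30 days: 258 − 30 = 228 left.
October 2093 has 31 days: 228 − 31 = 197 left.
November 2093 has 30 days: 197 − 30 = 167 left.
December 2093 has 31 days: 167 − 31 = 136 left.
January 2094 has 31 days: 136 − 31 = 105 left.
February 2094 has 28 days (2094 is not a leap year): 105 − 28 = 77 left.
March 2094 has 31 days: 77 − 31 = 46 left.
April 2094 has 30 days: 46 − 30 = 16 left.
16 days into May 2094 → May 16, 2094.
Advancing 10 months from May 16, 2094:
month 5 + 10 = 15, which is month 3 of year 2095 → March 2095.
Day 16 is valid in March, giving March 16, 2095.
Counting forward 553 days from March 16, 2095:
March has 31 days, so 31 − 16 = 15 days remain after March 16, 2095; 553 − 15 = 538 left.
April 2095 has 30 days: 538 − 30 = 508 left.
May 2095 has 31 days: 508 − 31 = 477 left.
June 2095 has 30 days: 477 − 30 = 447 left.
July 2095 has 31 days: 447 − 31 = 416 left.
August 2095 has 31 days: 416 − 31 = 385 left.
September 2095 has 30 days: 385 − 30 = 355 left.
October 2095 has 31 days: 355 − 31 = 324 left.
November 2095 has 30 days: 324 − 30 = 294 left.
December 2095 has 31 days: 294 − 31 = 263 left.
January 2096 has 31 days: 263 − 31 = 232 left.
February 2096 has 29 days (2096 is a leap year): 232 − 29 = 203 left.
March 2096 has 31 days: 203 − 31 = 172 left.
April 2096 has 30 days: 172 − 30 = 142 left.
May 2096 has 31 days: 142 − 31 = 111 left.
June 2096 has 30 days: 111 − 30 = 81 left.
July 2096 has 31 days: 81 − 31 = 50 left.
August 2096 has 31 days: 50 − 31 = 19 left.
19 days into September 2096 → September 19, 2096.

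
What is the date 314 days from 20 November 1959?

Counting forward 314 days from November 20, 1959.
November has 30 days, so 30 − 20 = 10 days remain after November 20, 1959; 314 − 10 = 304 left.
December 1959 has 31 days: 304 − 31 = 273 left.
January 1960 has 31 days: 273 − 31 = 242 left.
February 1960 has 29 days (1960 is a leap year): 242 − 29 = 213 left.
March 1960 has 31 days: 213 − 31 = 182 left.
April 1960 has 30 days: 182 − 30 = 152 left.
May 1960 has 31 days: 152 − 31 = 121 left.
June 1960 has 30 days: 121 − 30 = 91 left.
July 1960 has 31 days: 91 − 31 = 60 left.
August 1960 has 31 days: 60 − 31 = 29 left.
29 days into September 1960 → September 29, 1960.

September 29, 1960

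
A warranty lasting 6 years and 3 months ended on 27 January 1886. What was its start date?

Counting back 6 years and 3 months from January 27, 1886.
-6 years → 1880; month 1 − 3 = -2, which is month 10 of year 1879 → October 1879.
Day 27 is valid in October, giving October 27, 1879.

October 27, 1879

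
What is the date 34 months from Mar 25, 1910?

January 25, 1913

Counting forward 34 months from March 25, 1910.
month 3 + 34 = 37, which is month 1 of year 1913 → January 1913.
Day 25 is valid in January, giving January 25, 1913.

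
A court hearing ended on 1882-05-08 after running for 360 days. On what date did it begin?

Counting back 360 days from May 8, 1882.
Going back 8 days from May 8, 1882 reaches the end of the previous month; 360 − 8 = 352 left.
April 1882 has 30 days: 352 − 30 = 322 left.
March 1882 has 31 days: 322 − 31 = 291 left.
February 1882 has 28 days (1882 is not a leap year): 291 − 28 = 263 left.
January 1882 has 31 days: 263 − 31 = 232 left.
December 1881 has 31 days: 232 − 31 = 201 left.
November 1881 has 30 days: 201 − 30 = 171 left.
October 1881 has 31 days: 171 − 31 = 140 left.
September 1881 has 30 days: 140 − 30 = 110 left.
August 1881 has 31 days: 110 − 31 = 79 left.
July 1881 has 31 days: 79 − 31 = 48 left.
June 1881 has 30 days: 48 − 30 = 18 left.
May 1881 has 31 days; 31 − 18 = 13 → May 13, 1881.

May 13, 1881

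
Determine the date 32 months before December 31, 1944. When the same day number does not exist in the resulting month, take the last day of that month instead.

Counting back 32 months from December 31, 1944.
month 12 − 32 = -20, which is month 4 of year 1942 → April 1942.
April 1942 has only 30 days and the start was day 31, so the date clamps to April 30, 1942.

April 30, 1942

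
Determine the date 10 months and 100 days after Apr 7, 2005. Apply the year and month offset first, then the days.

May 18, 2006

Adding 10 months and 100 days from April 7, 2005: first the month/year part, then the days.
month 4 + 10 = 14, which is month 2 of year 2006 → February 2006.
Day 7 is valid in February, giving February 7, 2006.
Now add 100 days from February 7, 2006.
February has 28 days, so 28 − 7 = 21 days remain after February 7, 2006; 100 − 21 = 79 left.
March 2006 has 31 days: 79 − 31 = 48 left.
April 2006 has 30 days: 48 − 30 = 18 left.
18 days into May 2006 → May 18, 2006.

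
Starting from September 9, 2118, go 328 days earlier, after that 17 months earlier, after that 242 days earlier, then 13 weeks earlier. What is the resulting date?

June 18, 2115

Going back 328 days from September 9, 2118:
Going back 9 days from September 9, 2118 reaches the end of the previous month; 328 − 9 = 319 left.
August 2118 has 31 days: 319 − 31 = 288 left.
July 2118 has 31 days: 288 − 31 = 257 left.
June 2118 has 30 days: 257 − 30 = 227 left.
May 2118 has 31 days: 227 − 31 = 196 left.
April 2118 has 30 days: 196 − 30 = 166 left.
March 2118 has 31 days: 166 − 31 = 135 left.
February 2118 has 28 days (2118 is not a leap year): 135 − 28 = 107 left.
January 2118 has 31 days: 107 − 31 = 76 left.
December 2117 has 31 days: 76 − 31 = 45 left.
November 2117 has 30 days: 45 − 30 = 15 left.
October 2117 has 31 days; 31 − 15 = 16 → October 16, 2117.
Going back 17 months from October 16, 2117:
month 10 − 17 = -7, which is month 5 of year 2116 → May 2116.
Day 16 is valid in May, giving May 16, 2116.
Going back 242 days from May 16, 2116:
Going back 16 days from May 16, 2116 reaches the end of the previous month; 242 − 16 = 226 left.
April 2116 has 30 days: 226 − 30 = 196 left.
March 2116 has 31 days: 196 − 31 = 165 left.
February 2116 has 29 days (2116 is a leap year): 165 − 29 = 136 left.
January 2116 has 31 days: 136 − 31 = 105 left.
December 2115 has 31 days: 105 − 31 = 74 left.
November 2115 has 30 days: 74 − 30 = 44 left.
October 2115 has 31 days: 44 − 31 = 13 left.
September 2115 has 30 days; 30 − 13 = 17 → September 17, 2115.
Subtracting 13 weeks (= 91 days) from September 17, 2115:
Going back 17 days from September 17, 2115 reaches the end of the previous month; 91 − 17 = 74 left.
August 2115 has 31 days: 74 − 31 = 43 left.
July 2115 has 31 days: 43 − 31 = 12 left.
June 2115 has 30 days; 30 − 12 = 18 → June 18, 2115.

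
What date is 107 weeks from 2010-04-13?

Counting forward 107 weeks = 749 days from April 13, 2010.
April has 30 days, so 30 − 13 = 17 days remain after April 13, 2010; 749 − 17 = 732 left.
May 2010 has 31 days: 732 − 31 = 701 left.
June 2010 has 30 days: 701 − 30 = 671 left.
July 2010 has 31 days: 671 − 31 = 640 left.
August 2010 has 31 days: 640 − 31 = 609 left.
September 2010 has 30 days: 609 − 30 = 579 left.
October 2010 has 31 days: 579 − 31 = 548 left.
November 2010 has 30 days: 548 − 30 = 518 left.
December 2010 has 31 days: 518 − 31 = 487 left.
January 2011 has 31 days: 487 − 31 = 456 left.
February 2011 has 28 days (2011 is not a leap year): 456 − 28 = 428 left.
March 2011 has 31 days: 428 − 31 = 397 left.
April 2011 has 30 days: 397 − 30 = 367 left.
May 2011 has 31 days: 367 − 31 = 336 left.
June 2011 has 30 days: 336 − 30 = 306 left.
July 2011 has 31 days: 306 − 31 = 275 left.
August 2011 has 31 days: 275 − 31 = 244 left.
September 2011 has 30 days: 244 − 30 = 214 left.
October 2011 has 31 days: 214 − 31 = 183 left.
November 2011 has 30 days: 183 − 30 = 153 left.
December 2011 has 31 days: 153 − 31 = 122 left.
January 2012 has 31 days: 122 − 31 = 91 left.
February 2012 has 29 days (2012 is a leap year): 91 − 29 = 62 left.
March 2012 has 31 days: 62 − 31 = 31 left.
April 2012 has 30 days: 31 − 30 = 1 left.
1 day into May 2012 → May 1, 2012.

May 1, 2012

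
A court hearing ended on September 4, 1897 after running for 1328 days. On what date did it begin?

Going back 1328 days from September 4, 1897.
Going back 4 days from September 4, 1897 reaches the end of the previous month; 1328 − 4 = 1324 left.
August 1897 has 31 days: 1324 − 31 = 1293 left.
July 1897 has 31 days: 1293 − 31 = 1262 left.
June 1897 has 30 days: 1262 − 30 = 1232 left.
May 1897 has 31 days: 1232 − 31 = 1201 left.
April 1897 has 30 days: 1201 − 30 = 1171 left.
March 1897 has 31 days: 1171 − 31 = 1140 left.
February 1897 has 28 days (1897 is not a leap year): 1140 − 28 = 1112 left.
January 1897 has 31 days: 1112 − 31 = 1081 left.
December 1896 has 31 days: 1081 − 31 = 1050 left.
November 1896 has 30 days: 1050 − 30 = 1020 left.
October 1896 has 31 days: 1020 − 31 = 989 left.
September 1896 has 30 days: 989 − 30 = 959 left.
August 1896 has 31 days: 959 − 31 = 928 left.
July 1896 has 31 days: 928 − 31 = 897 left.
June 1896 has 30 days: 897 − 30 = 867 left.
May 1896 has 31 days: 867 − 31 = 836 left.
April 1896 has 30 days: 836 − 30 = 806 left.
March 1896 has 31 days: 806 − 31 = 775 left.
February 1896 has 29 days (1896 is a leap year): 775 − 29 = 746 left.
January 1896 has 31 days: 746 − 31 = 715 left.
December 1895 has 31 days: 715 − 31 = 684 left.
November 1895 has 30 days: 684 − 30 = 654 left.
October 1895 has 31 days: 654 − 31 = 623 left.
September 1895 has 30 days: 623 − 30 = 593 left.
August 1895 has 31 days: 593 − 31 = 562 left.
July 1895 has 31 days: 562 − 31 = 531 left.
June 1895 has 30 days: 531 − 30 = 501 left.
May 1895 has 31 days: 501 − 31 = 470 left.
April 1895 has 30 days: 470 − 30 = 440 left.
March 1895 has 31 days: 440 − 31 = 409 left.
February 1895 has 28 days (1895 is not a leap year): 409 − 28 = 381 left.
January 1895 has 31 days: 381 − 31 = 350 left.
December 1894 has 31 days: 350 − 31 = 319 left.
November 1894 has 30 days: 319 − 30 = 289 left.
October 1894 has 31 days: 289 − 31 = 258 left.
September 1894 has 30 days: 258 − 30 = 228 left.
August 1894 has 31 days: 228 − 31 = 197 left.
July 1894 has 31 days: 197 − 31 = 166 left.
June 1894 has 30 days: 166 − 30 = 136 left.
May 1894 has 31 days: 136 − 31 = 105 left.
April 1894 has 30 days: 105 − 30 = 75 left.
March 1894 has 31 days: 75 − 31 = 44 left.
February 1894 has 28 days (1894 is not a leap year): 44 − 28 = 16 left.
January 1894 has 31 days; 31 − 16 = 15 → January 15, 1894.

January 15, 1894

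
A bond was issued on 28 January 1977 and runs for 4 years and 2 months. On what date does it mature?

March 28, 1981

Adding 4 years and 2 months from January 28, 1977.
+4 years → 1981; month 1 + 2 = 3 → March 1981.
Day 28 is valid in March, giving March 28, 1981.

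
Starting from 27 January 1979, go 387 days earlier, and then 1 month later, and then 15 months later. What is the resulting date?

May 5, 1979

Counting back 387 days from January 27, 1979:
Going back 27 days from January 27, 1979 reaches the end of the previous month; 387 − 27 = 360 left.
December 1978 has 31 days: 360 − 31 = 329 left.
November 1978 has 30 days: 329 − 30 = 299 left.
October 1978 has 31 days: 299 − 31 = 268 left.
September 1978 has 30 days: 268 − 30 = 238 left.
August 1978 has 31 days: 238 − 31 = 207 left.
July 1978 has 31 days: 207 − 31 = 176 left.
June 1978 has 30 days: 176 − 30 = 146 left.
May 1978 has 31 days: 146 − 31 = 115 left.
April 1978 has 30 days: 115 − 30 = 85 left.
March 1978 has 31 days: 85 − 31 = 54 left.
February 1978 has 28 days (1978 is not a leap year): 54 − 28 = 26 left.
January 1978 has 31 days; 31 − 26 = 5 → January 5, 1978.
Counting forward 1 month from January 5, 1978:
month 1 + 1 = 2 → February 1978.
Day 5 is valid in February, giving February 5, 1978.
Adding 15 months from February 5, 1978:
month 2 + 15 = 17, which is month 5 of year 1979 → May 1979.
Day 5 is valid in May, giving May 5, 1979.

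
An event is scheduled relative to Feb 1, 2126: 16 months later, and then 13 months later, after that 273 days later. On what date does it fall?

March 31, 2129

Advancing 16 months from February 1, 2126:
month 2 + 16 = 18, which is month 6 of year 2127 → June 2127.
Day 1 is valid in June, giving June 1, 2127.
Counting forward 13 months from June 1, 2127:
month 6 + 13 = 19, which is month 7 of year 2128 → July 2128.
Day 1 is valid in July, giving July 1, 2128.
Counting forward 273 days from July 1, 2128:
July has 31 days, so 31 − 1 = 30 days remain after July 1, 2128; 273 − 30 = 243 left.
August 2128 has 31 days: 243 − 31 = 212 left.
September 2128 has 30 days: 212 − 30 = 182 left.
October 2128 has 31 days: 182 − 31 = 151 left.
November 2128 has 30 days: 151 − 30 = 121 left.
December 2128 has 31 days: 121 − 31 = 90 left.
January 2129 has 31 days: 90 − 31 = 59 left.
February 2129 has 28 days (2129 is not a leap year): 59 − 28 = 31 left.
31 days into March 2129 → March 31, 2129.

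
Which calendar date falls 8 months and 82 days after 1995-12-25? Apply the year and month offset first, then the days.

Adding 8 months and 82 days from December 25, 1995: first the month/year part, then the days.
month 12 + 8 = 20, which is month 8 of year 1996 → August 1996.
Day 25 is valid in August, giving August 25, 1996.
Now add 82 days from August 25, 1996.
August has 31 days, so 31 − 25 = 6 days remain after August 25, 1996; 82 − 6 = 76 left.
September 1996 has 30 days: 76 − 30 = 46 left.
October 1996 has 31 days: 46 − 31 = 15 left.
15 days into November 1996 → November 15, 1996.

November 15, 1996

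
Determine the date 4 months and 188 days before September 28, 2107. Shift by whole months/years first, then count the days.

Subtracting 4 months and 188 days from September 28, 2107: first the month/year part, then the days.
month 9 − 4 = 5 → May 2107.
Day 28 is valid in May, giving May 28, 2107.
Now subtract 188 days from May 28, 2107.
Going back 28 days from May 28, 2107 reaches the end of the previous month; 188 − 28 = 160 left.
April 2107 has 30 days: 160 − 30 = 130 left.
March 2107 has 31 days: 130 − 31 = 99 left.
February 2107 has 28 days (2107 is not a leap year): 99 − 28 = 71 left.
January 2107 has 31 days: 71 − 31 = 40 left.
December 2106 has 31 days: 40 − 31 = 9 left.
November 2106 has 30 days; 30 − 9 = 21 → November 21, 2106.

November 21, 2106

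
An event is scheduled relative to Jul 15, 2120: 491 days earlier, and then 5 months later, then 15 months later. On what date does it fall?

November 12, 2120

Going back 491 days from July 15, 2120:
Going back 15 days from July 15, 2120 reaches the end of the previous month; 491 − 15 = 476 left.
June 2120 has 30 days: 476 − 30 = 446 left.
May 2120 has 31 days: 446 − 31 = 415 left.
April 2120 has 30 days: 415 − 30 = 385 left.
March 2120 has 31 days: 385 − 31 = 354 left.
February 2120 has 29 days (2120 is a leap year): 354 − 29 = 325 left.
January 2120 has 31 days: 325 − 31 = 294 left.
December 2119 has 31 days: 294 − 31 = 263 left.
November 2119 has 30 days: 263 − 30 = 233 left.
October 2119 has 31 days: 233 − 31 = 202 left.
September 2119 has 30 days: 202 − 30 = 172 left.
August 2119 has 31 days: 172 − 31 = 141 left.
July 2119 has 31 days: 141 − 31 = 110 left.
June 2119 has 30 days: 110 − 30 = 80 left.
May 2119 has 31 days: 80 − 31 = 49 left.
April 2119 has 30 days: 49 − 30 = 19 left.
March 2119 has 31 days; 31 − 19 = 12 → March 12, 2119.
Advancing 5 months from March 12, 2119:
month 3 + 5 = 8 → August 2119.
Day 12 is valid in August, giving August 12, 2119.
Counting forward 15 months from August 12, 2119:
month 8 + 15 = 23, which is month 11 of year 2120 → November 2120.
Day 12 is valid in November, giving November 12, 2120.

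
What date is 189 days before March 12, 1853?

Counting back 189 days from March 12, 1853.
Going back 12 days from March 12, 1853 reaches the end of the previous month; 189 − 12 = 177 left.
February 1853 has 28 days (1853 is not a leap year): 177 − 28 = 149 left.
January 1853 has 31 days: 149 − 31 = 118 left.
December 1852 has 31 days: 118 − 31 = 87 left.
November 1852 has 30 days: 87 − 30 = 57 left.
October 1852 has 31 days: 57 − 31 = 26 left.
September 1852 has 30 days; 30 − 26 = 4 → September 4, 1852.

September 4, 1852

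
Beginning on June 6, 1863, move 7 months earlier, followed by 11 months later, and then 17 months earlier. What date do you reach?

May 6, 1862

Subtracting 7 months from June 6, 1863:
month 6 − 7 = -1, which is month 11 of year 1862 → November 1862.
Day 6 is valid in November, giving November 6, 1862.
Advancing 11 months from November 6, 1862:
month 11 + 11 = 22, which is month 10 of year 1863 → October 1863.
Day 6 is valid in October, giving October 6, 1863.
Subtracting 17 months from October 6, 1863:
month 10 − 17 = -7, which is month 5 of year 1862 → May 1862.
Day 6 is valid in May, giving May 6, 1862.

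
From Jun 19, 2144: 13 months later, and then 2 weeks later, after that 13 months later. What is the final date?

September 2, 2146

Advancing 13 months from June 19, 2144:
month 6 + 13 = 19, which is month 7 of year 2145 → July 2145.
Day 19 is valid in July, giving July 19, 2145.
Counting forward 2 weeks (= 14 days) from July 19, 2145:
July has 31 days, so 31 − 19 = 12 days remain after July 19, 2145; 14 − 12 = 2 left.
2 days into August 2145 → August 2, 2145.
Counting forward 13 months from August 2, 2145:
month 8 + 13 = 21, which is month 9 of year 2146 → September 2146.
Day 2 is valid in September, giving September 2, 2146.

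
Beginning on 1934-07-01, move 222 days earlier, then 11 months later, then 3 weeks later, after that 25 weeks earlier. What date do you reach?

Counting back 222 days from July 1, 1934:
Going back 1 day from July 1, 1934 reaches the end of the previous month; 222 − 1 = 221 left.
June 1934 has 30 days: 221 − 30 = 191 left.
May 1934 has 31 days: 191 − 31 = 160 left.
April 1934 has 30 days: 160 − 30 = 130 left.
March 1934 has 31 days: 130 − 31 = 99 left.
February 1934 has 28 days (1934 is not a leap year): 99 − 28 = 71 left.
January 1934 has 31 days: 71 − 31 = 40 left.
December 1933 has 31 days: 40 − 31 = 9 left.
November 1933 has 30 days; 30 − 9 = 21 → November 21, 1933.
Counting forward 11 months from November 21, 1933:
month 11 + 11 = 22, which is month 10 of year 1934 → October 1934.
Day 21 is valid in October, giving October 21, 1934.
Advancing 3 weeks (= 21 days) from October 21, 1934:
October has 31 days, so 31 − 21 = 10 days remain after October 21, 1934; 21 − 10 = 11 left.
11 days into November 1934 → November 11, 1934.
Subtracting 25 weeks (= 175 days) from November 11, 1934:
Going back 11 days from November 11, 1934 reaches the end of the previous month; 175 − 11 = 164 left.
October 1934 has 31 days: 164 − 31 = 133 left.
September 1934 has 30 days: 133 − 30 = 103 left.
August 1934 has 31 days: 103 − 31 = 72 left.
July 1934 has 31 days: 72 − 31 = 41 left.
June 1934 has 30 days: 41 − 30 = 11 left.
May 1934 has 31 days; 31 − 11 = 20 → May 20, 1934.

May 20, 1934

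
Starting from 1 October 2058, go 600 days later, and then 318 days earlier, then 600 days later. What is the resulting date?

March 1, 2061

Counting forward 600 days from October 1, 2058:
October has 31 days, so 31 − 1 = 30 days remain after October 1, 2058; 600 − 30 = 570 left.
November 2058 has 30 days: 570 − 30 = 540 left.
December 2058 has 31 days: 540 − 31 = 509 left.
January 2059 has 31 days: 509 − 31 = 478 left.
February 2059 has 28 days (2059 is not a leap year): 478 − 28 = 450 left.
March 2059 has 31 days: 450 − 31 = 419 left.
April 2059 has 30 days: 419 − 30 = 389 left.
May 2059 has 31 days: 389 − 31 = 358 left.
June 2059 has 30 days: 358 − 30 = 328 left.
July 2059 has 31 days: 328 − 31 = 297 left.
August 2059 has 31 days: 297 − 31 = 266 left.
September 2059 has 30 days: 266 − 30 = 236 left.
October 2059 has 31 days: 236 − 31 = 205 left.
November 2059 has 30 days: 205 − 30 = 175 left.
December 2059 has 31 days: 175 − 31 = 144 left.
January 2060 has 31 days: 144 − 31 = 113 left.
February 2060 has 29 days (2060 is a leap year): 113 − 29 = 84 left.
March 2060 has 31 days: 84 − 31 = 53 left.
April 2060 has 30 days: 53 − 30 = 23 left.
23 days into May 2060 → May 23, 2060.
Counting back 318 days from May 23, 2060:
Going back 23 days from May 23, 2060 reaches the end of the previous month; 318 − 23 = 295 left.
April 2060 has 30 days: 295 − 30 = 265 left.
March 2060 has 31 days: 265 − 31 = 234 left.
February 2060 has 29 days (2060 is a leap year): 234 − 29 = 205 left.
January 2060 has 31 days: 205 − 31 = 174 left.
December 2059 has 31 days: 174 − 31 = 143 left.
November 2059 has 30 days: 143 − 30 = 113 left.
October 2059 has 31 days: 113 − 31 = 82 left.
September 2059 has 30 days: 82 − 30 = 52 left.
August 2059 has 31 days: 52 − 31 = 21 left.
July 2059 has 31 days; 31 − 21 = 10 → July 10, 2059.
Adding 600 days from July 10, 2059:
July has 31 days, so 31 − 10 = 21 days remain after July 10, 2059; 600 − 21 = 579 left.
August 2059 has 31 days: 579 − 31 = 548 left.
September 2059 has 30 days: 548 − 30 = 518 left.
October 2059 has 31 days: 518 − 31 = 487 left.
November 2059 has 30 days: 487 − 30 = 457 left.
December 2059 has 31 days: 457 − 31 = 426 left.
January 2060 has 31 days: 426 − 31 = 395 left.
February 2060 has 29 days (2060 is a leap year): 395 − 29 = 366 left.
March 2060 has 31 days: 366 − 31 = 335 left.
April 2060 has 30 days: 335 − 30 = 305 left.
May 2060 has 31 days: 305 − 31 = 274 left.
June 2060 has 30 days: 274 − 30 = 244 left.
July 2060 has 31 days: 244 − 31 = 213 left.
August 2060 has 31 days: 213 − 31 = 182 left.
September 2060 has 30 days: 182 − 30 = 152 left.
October 2060 has 31 days: 152 − 31 = 121 left.
November 2060 has 30 days: 121 − 30 = 91 left.
December 2060 has 31 days: 91 − 31 = 60 left.
January 2061 has 31 days: 60 − 31 = 29 left.
February 2061 has 28 days (2061 is not a leap year): 29 − 28 = 1 left.
1 day into March 2061 → March 1, 2061.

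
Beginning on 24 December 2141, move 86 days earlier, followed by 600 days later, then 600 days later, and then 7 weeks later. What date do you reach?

March 1, 2145

Subtracting 86 days from December 24, 2141:
Going back 24 days from December 24, 2141 reaches the end of the previous month; 86 − 24 = 62 left.
November 2141 has 30 days: 62 − 30 = 32 left.
October 2141 has 31 days: 32 − 31 = 1 left.
September 2141 has 30 days; 30 − 1 = 29 → September 29, 2141.
Advancing 600 days from September 29, 2141:
September has 30 days, so 30 − 29 = 1 day remains after September 29, 2141; 600 − 1 = 599 left.
October 2141 has 31 days: 599 − 31 = 568 left.
November 2141 has 30 days: 568 − 30 = 538 left.
December 2141 has 31 days: 538 − 31 = 507 left.
January 2142 has 31 days: 507 − 31 = 476 left.
February 2142 has 28 days (2142 is not a leap year): 476 − 28 = 448 left.
March 2142 has 31 days: 448 − 31 = 417 left.
April 2142 has 30 days: 417 − 30 = 387 left.
May 2142 has 31 days: 387 − 31 = 356 left.
June 2142 has 30 days: 356 − 30 = 326 left.
July 2142 has 31 days: 326 − 31 = 295 left.
August 2142 has 31 days: 295 − 31 = 264 left.
September 2142 has 30 days: 264 − 30 = 234 left.
October 2142 has 31 days: 234 − 31 = 203 left.
November 2142 has 30 days: 203 − 30 = 173 left.
December 2142 has 31 days: 173 − 31 = 142 left.
January 2143 has 31 days: 142 − 31 = 111 left.
February 2143 has 28 days (2143 is not a leap year): 111 − 28 = 83 left.
March 2143 has 31 days: 83 − 31 = 52 left.
April 2143 has 30 days: 52 − 30 = 22 left.
22 days into May 2143 → May 22, 2143.
Counting forward 600 days from May 22, 2143:
May has 31 days, so 31 − 22 = 9 days remain after May 22, 2143; 600 − 9 = 591 left.
June 2143 has 30 days: 591 − 30 = 561 left.
July 2143 has 31 days: 561 − 31 = 530 left.
August 2143 has 31 days: 530 − 31 = 499 left.
September 2143 has 30 days: 499 − 30 = 469 left.
October 2143 has 31 days: 469 − 31 = 438 left.
November 2143 has 30 days: 438 − 30 = 408 left.
December 2143 has 31 days: 408 − 31 = 377 left.
January 2144 has 31 days: 377 − 31 = 346 left.
February 2144 has 29 days (2144 is a leap year): 346 − 29 = 317 left.
March 2144 has 31 days: 317 − 31 = 286 left.
April 2144 has 30 days: 286 − 30 = 256 left.
May 2144 has 31 days: 256 − 31 = 225 left.
June 2144 has 30 days: 225 − 30 = 195 left.
July 2144 has 31 days: 195 − 31 = 164 left.
August 2144 has 31 days: 164 − 31 = 133 left.
September 2144 has 30 days: 133 − 30 = 103 left.
October 2144 has 31 days: 103 − 31 = 72 left.
November 2144 has 30 days: 72 − 30 = 42 left.
December 2144 has 31 days: 42 − 31 = 11 left.
11 days into January 2145 → January 11, 2145.
Counting forward 7 weeks (= 49 days) from January 11, 2145:
January has 31 days, so 31 − 11 = 20 days remain after January 11, 2145; 49 − 20 = 29 left.
February 2145 has 28 days (2145 is not a leap year): 29 − 28 = 1 left.
1 day into March 2145 → March 1, 2145.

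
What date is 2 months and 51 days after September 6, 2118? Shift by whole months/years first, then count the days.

Adding 2 months and 51 days from September 6, 2118: first the month/year part, then the days.
month 9 + 2 = 11 → November 2118.
Day 6 is valid in November, giving November 6, 2118.
Now add 51 days from November 6, 2118.
November has 30 days, so 30 − 6 = 24 days remain after November 6, 2118; 51 − 24 = 27 left.
27 days into December 2118 → December 27, 2118.

December 27, 2118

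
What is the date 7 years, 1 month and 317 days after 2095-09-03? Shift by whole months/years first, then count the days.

August 16, 2103

Adding 7 years, 1 month and 317 days from September 3, 2095: first the month/year part, then the days.
+7 years → 2102; month 9 + 1 = 10 → October 2102.
Day 3 is valid in October, giving October 3, 2102.
Now add 317 days from October 3, 2102.
October has 31 days, so 31 − 3 = 28 days remain after October 3, 2102; 317 − 28 = 289 left.
November 2102 has 30 days: 289 − 30 = 259 left.
December 2102 has 31 days: 259 − 31 = 228 left.
January 2103 has 31 days: 228 − 31 = 197 left.
February 2103 has 28 days (2103 is not a leap year): 197 − 28 = 169 left.
March 2103 has 31 days: 169 − 31 = 138 left.
April 2103 has 30 days: 138 − 30 = 108 left.
May 2103 has 31 days: 108 − 31 = 77 left.
June 2103 has 30 days: 77 − 30 = 47 left.
July 2103 has 31 days: 47 − 31 = 16 left.
16 days into August 2103 → August 16, 2103.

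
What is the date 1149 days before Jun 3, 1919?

Subtracting 1149 days from June 3, 1919.
Going back 3 days from June 3, 1919 reaches the end of the previous month; 1149 − 3 = 1146 left.
May 1919 has 31 days: 1146 − 31 = 1115 left.
April 1919 has 30 days: 1115 − 30 = 1085 left.
March 1919 has 31 days: 1085 − 31 = 1054 left.
February 1919 has 28 days (1919 is not a leap year): 1054 − 28 = 1026 left.
January 1919 has 31 days: 1026 − 31 = 995 left.
December 1918 has 31 days: 995 − 31 = 964 left.
November 1918 has 30 days: 964 − 30 = 934 left.
October 1918 has 31 days: 934 − 31 = 903 left.
September 1918 has 30 days: 903 − 30 = 873 left.
August 1918 has 31 days: 873 − 31 = 842 left.
July 1918 has 31 days: 842 − 31 = 811 left.
June 1918 has 30 days: 811 − 30 = 781 left.
May 1918 has 31 days: 781 − 31 = 750 left.
April 1918 has 30 days: 750 − 30 = 720 left.
March 1918 has 31 days: 720 − 31 = 689 left.
February 1918 has 28 days (1918 is not a leap year): 689 − 28 = 661 left.
January 1918 has 31 days: 661 − 31 = 630 left.
December 1917 has 31 days: 630 − 31 = 599 left.
November 1917 has 30 days: 599 − 30 = 569 left.
October 1917 has 31 days: 569 − 31 = 538 left.
September 1917 has 30 days: 538 − 30 = 508 left.
August 1917 has 31 days: 508 − 31 = 477 left.
July 1917 has 31 days: 477 − 31 = 446 left.
June 1917 has 30 days: 446 − 30 = 416 left.
May 1917 has 31 days: 416 − 31 = 385 left.
April 1917 has 30 days: 385 − 30 = 355 left.
March 1917 has 31 days: 355 − 31 = 324 left.
February 1917 has 28 days (1917 is not a leap year): 324 − 28 = 296 left.
January 1917 has 31 days: 296 − 31 = 265 left.
December 1916 has 31 days: 265 − 31 = 234 left.
November 1916 has 30 days: 234 − 30 = 204 left.
October 1916 has 31 days: 204 − 31 = 173 left.
September 1916 has 30 days: 173 − 30 = 143 left.
August 1916 has 31 days: 143 − 31 = 112 left.
July 1916 has 31 days: 112 − 31 = 81 left.
June 1916 has 30 days: 81 − 30 = 51 left.
May 1916 has 31 days: 51 − 31 = 20 left.
April 1916 has 30 days; 30 − 20 = 10 → April 10, 1916.

April 10, 1916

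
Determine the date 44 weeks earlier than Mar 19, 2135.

May 15, 2134

Going back 44 weeks = 308 days from March 19, 2135.
Going back 19 days from March 19, 2135 reaches the end of the previous month; 308 − 19 = 289 left.
February 2135 has 28 days (2135 is not a leap year): 289 − 28 = 261 left.
January 2135 has 31 days: 261 − 31 = 230 left.
December 2134 has 31 days: 230 − 31 = 199 left.
November 2134 has 30 days: 199 − 30 = 169 left.
October 2134 has 31 days: 169 − 31 = 138 left.
September 2134 has 30 days: 138 − 30 = 108 left.
August 2134 has 31 days: 108 − 31 = 77 left.
July 2134 has 31 days: 77 − 31 = 46 left.
June 2134 has 30 days: 46 − 30 = 16 left.
May 2134 has 31 days; 31 − 16 = 15 → May 15, 2134.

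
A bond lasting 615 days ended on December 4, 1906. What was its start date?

Subtracting 615 days from December 4, 1906.
Going back 4 days from December 4, 1906 reaches the end of the previous month; 615 − 4 = 611 left.
November 1906 has 30 days: 611 − 30 = 581 left.
October 1906 has 31 days: 581 − 31 = 550 left.
September 1906 has 30 days: 550 − 30 = 520 left.
August 1906 has 31 days: 520 − 31 = 489 left.
July 1906 has 31 days: 489 − 31 = 458 left.
June 1906 has 30 days: 458 − 30 = 428 left.
May 1906 has 31 days: 428 − 31 = 397 left.
April 1906 has 30 days: 397 − 30 = 367 left.
March 1906 has 31 days: 367 − 31 = 336 left.
February 1906 has 28 days (1906 is not a leap year): 336 − 28 = 308 left.
January 1906 has 31 days: 308 − 31 = 277 left.
December 1905 has 31 days: 277 − 31 = 246 left.
November 1905 has 30 days: 246 − 30 = 216 left.
October 1905 has 31 days: 216 − 31 = 185 left.
September 1905 has 30 days: 185 − 30 = 155 left.
August 1905 has 31 days: 155 − 31 = 124 left.
July 1905 has 31 days: 124 − 31 = 93 left.
June 1905 has 30 days: 93 − 30 = 63 left.
May 1905 has 31 days: 63 − 31 = 32 left.
April 1905 has 30 days: 32 − 30 = 2 left.
March 1905 has 31 days; 31 − 2 = 29 → March 29, 1905.

March 29, 1905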